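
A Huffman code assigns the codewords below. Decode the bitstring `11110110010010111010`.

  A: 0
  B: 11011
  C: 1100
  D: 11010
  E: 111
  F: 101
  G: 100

EFGGFD

Read left to right; each codeword is recognised as soon as it completes (prefix code):
  111→E | 101→F | 100→G | 100→G | 101→F | 11010→D
Decoded message: EFGGFD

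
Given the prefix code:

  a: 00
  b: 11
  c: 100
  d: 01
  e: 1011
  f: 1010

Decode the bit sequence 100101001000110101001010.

cfdadfcf

Read left to right; each codeword is recognised as soon as it completes (prefix code):
  100→c | 1010→f | 01→d | 00→a | 01→d | 1010→f | 100→c | 1010→f
Decoded message: cfdadfcf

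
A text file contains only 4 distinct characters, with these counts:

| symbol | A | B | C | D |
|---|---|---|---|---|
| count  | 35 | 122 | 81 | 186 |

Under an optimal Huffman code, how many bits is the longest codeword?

3

Merge the two lowest-weight nodes at each step:
A(35) + C(81) → 116
116 + B(122) → 238
D(186) + 238 → 424
The rarest symbols sit at the bottom; the longest codeword is 3 bits.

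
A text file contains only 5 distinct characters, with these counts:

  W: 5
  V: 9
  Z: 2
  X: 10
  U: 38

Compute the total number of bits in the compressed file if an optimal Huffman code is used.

113

Greedily combine the two least-frequent nodes:
combine Z(2), W(5) → 7
combine 7, V(9) → 16
combine X(10), 16 → 26
combine 26, U(38) → 64
Total encoded bits = sum of merged weights = 7 + 16 + 26 + 64 = 113.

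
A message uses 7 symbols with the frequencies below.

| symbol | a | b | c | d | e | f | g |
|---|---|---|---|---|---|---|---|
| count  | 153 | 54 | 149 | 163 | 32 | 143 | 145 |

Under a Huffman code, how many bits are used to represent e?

4

Build the tree from the bottom:
e(32) + b(54) → 86
86 + f(143) → 229
g(145) + c(149) → 294
a(153) + d(163) → 316
229 + 294 → 523
316 + 523 → 839
e sits 4 levels below the root, so its codeword is 4 bits.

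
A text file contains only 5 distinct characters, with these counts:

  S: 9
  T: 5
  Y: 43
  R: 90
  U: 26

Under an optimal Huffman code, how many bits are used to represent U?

Build the tree from the bottom:
T(5) + S(9) → 14
14 + U(26) → 40
40 + Y(43) → 83
83 + R(90) → 173
U's leaf is at depth 3, giving a 3-bit codeword.

3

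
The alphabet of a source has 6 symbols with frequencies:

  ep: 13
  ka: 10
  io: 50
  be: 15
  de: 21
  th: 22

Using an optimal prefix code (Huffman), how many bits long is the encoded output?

Greedily combine the two least-frequent nodes:
combine ka(10), ep(13) → 23
combine be(15), de(21) → 36
combine th(22), 23 → 45
combine 36, 45 → 81
combine io(50), 81 → 131
Total encoded bits = sum of merged weights = 23 + 36 + 45 + 81 + 131 = 316.

316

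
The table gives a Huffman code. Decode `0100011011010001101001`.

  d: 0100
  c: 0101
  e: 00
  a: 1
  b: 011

Read left to right; each codeword is recognised as soon as it completes (prefix code):
  0100→d | 011→b | 011→b | 0100→d | 011→b | 0100→d | 1→a
Decoded message: dbbdbda

dbbdbda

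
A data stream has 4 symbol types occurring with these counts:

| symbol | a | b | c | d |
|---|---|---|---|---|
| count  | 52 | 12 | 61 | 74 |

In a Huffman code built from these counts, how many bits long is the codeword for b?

Repeatedly merge the two smallest:
merge b(12) and a(52): 64
merge c(61) and 64: 125
merge d(74) and 125: 199
The subtree containing b is merged 3 times, so code length = 3.

3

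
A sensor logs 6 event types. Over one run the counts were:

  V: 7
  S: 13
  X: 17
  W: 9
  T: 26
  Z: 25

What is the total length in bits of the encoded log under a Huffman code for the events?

Merge the two smallest weights repeatedly:
merge V(7) and W(9): 16
merge S(13) and 16: 29
merge X(17) and Z(25): 42
merge T(26) and 29: 55
merge 42 and 55: 97
The encoded length is the sum of every internal node's weight: 16 + 29 + 42 + 55 + 97 = 239 bits.

239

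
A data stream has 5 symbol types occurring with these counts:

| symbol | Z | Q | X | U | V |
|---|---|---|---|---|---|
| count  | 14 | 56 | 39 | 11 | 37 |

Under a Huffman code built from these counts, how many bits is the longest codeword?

3

Merge the two lowest-weight nodes at each step:
combine U(11), Z(14) → 25
combine 25, V(37) → 62
combine X(39), Q(56) → 95
combine 62, 95 → 157
The first pair merged (U, Z) ends up deepest, at depth 3.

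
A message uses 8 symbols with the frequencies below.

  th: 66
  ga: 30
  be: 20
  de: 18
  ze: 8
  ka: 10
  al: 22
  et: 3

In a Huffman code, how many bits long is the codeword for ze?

5

Huffman merges, smallest pair first:
et(3) + ze(8) → 11
ka(10) + 11 → 21
de(18) + be(20) → 38
21 + al(22) → 43
ga(30) + 38 → 68
43 + th(66) → 109
68 + 109 → 177
ze sits 5 levels below the root, so its codeword is 5 bits.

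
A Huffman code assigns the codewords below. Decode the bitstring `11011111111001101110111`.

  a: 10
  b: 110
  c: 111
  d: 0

bccbdbcdc

Read left to right; each codeword is recognised as soon as it completes (prefix code):
  110→b | 111→c | 111→c | 110→b | 0→d | 110→b | 111→c | 0→d | 111→c
Decoded message: bccbdbcdc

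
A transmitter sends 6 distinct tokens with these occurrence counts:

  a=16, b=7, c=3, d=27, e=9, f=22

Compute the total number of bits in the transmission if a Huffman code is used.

Build the Huffman tree bottom-up:
c(3) + b(7) → 10
e(9) + 10 → 19
a(16) + 19 → 35
f(22) + d(27) → 49
35 + 49 → 84
Total encoded bits = sum of merged weights = 10 + 19 + 35 + 49 + 84 = 197.

197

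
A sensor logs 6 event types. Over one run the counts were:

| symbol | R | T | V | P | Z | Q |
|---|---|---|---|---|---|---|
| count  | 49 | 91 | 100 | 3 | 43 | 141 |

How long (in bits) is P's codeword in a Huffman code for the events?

Repeatedly merge the two smallest:
combine P(3), Z(43) → 46
combine 46, R(49) → 95
combine T(91), 95 → 186
combine V(100), Q(141) → 241
combine 186, 241 → 427
The subtree containing P is merged 4 times, so code length = 4.

4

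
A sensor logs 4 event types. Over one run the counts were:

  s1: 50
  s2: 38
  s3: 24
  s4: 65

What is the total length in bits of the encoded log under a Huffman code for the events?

Merge the two smallest weights repeatedly:
s3(24) + s2(38) → 62
s1(50) + 62 → 112
s4(65) + 112 → 177
The encoded length is the sum of every internal node's weight: 62 + 112 + 177 = 351 bits.

351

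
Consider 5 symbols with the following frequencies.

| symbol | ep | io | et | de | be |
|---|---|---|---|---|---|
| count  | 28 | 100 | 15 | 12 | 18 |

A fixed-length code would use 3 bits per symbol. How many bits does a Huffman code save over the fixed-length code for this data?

201

Fixed-length: 3 bits × 173 symbols = 519 bits.
Huffman merges:
merge de(12) and et(15): 27
merge be(18) and 27: 45
merge ep(28) and 45: 73
merge 73 and io(100): 173
Huffman total = 27 + 45 + 73 + 173 = 318 bits.
Saving = 519 − 318 = 201 bits.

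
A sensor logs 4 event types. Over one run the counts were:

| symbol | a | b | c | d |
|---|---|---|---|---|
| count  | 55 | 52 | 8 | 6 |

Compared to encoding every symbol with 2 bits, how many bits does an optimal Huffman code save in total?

Fixed-length: 2 bits × 121 symbols = 242 bits.
Huffman merges:
d(6) + c(8) → 14
14 + b(52) → 66
a(55) + 66 → 121
Huffman total = 14 + 66 + 121 = 201 bits.
Saving = 242 − 201 = 41 bits.

41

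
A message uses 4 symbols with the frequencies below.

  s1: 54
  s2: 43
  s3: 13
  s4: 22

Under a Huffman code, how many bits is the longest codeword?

Merge the two lowest-weight nodes at each step:
merge s3(13) and s4(22): 35
merge 35 and s2(43): 78
merge s1(54) and 78: 132
The rarest symbols sit at the bottom; the longest codeword is 3 bits.

3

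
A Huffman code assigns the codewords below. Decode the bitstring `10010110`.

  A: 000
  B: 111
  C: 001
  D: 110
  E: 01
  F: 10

FEEF

Read left to right; each codeword is recognised as soon as it completes (prefix code):
  10→F | 01→E | 01→E | 10→F
Decoded message: FEEF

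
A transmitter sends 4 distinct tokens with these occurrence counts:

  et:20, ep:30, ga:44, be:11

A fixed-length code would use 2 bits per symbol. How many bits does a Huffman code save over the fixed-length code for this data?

13

Fixed-length: 2 bits × 105 symbols = 210 bits.
Huffman merges:
combine be(11), et(20) → 31
combine ep(30), 31 → 61
combine ga(44), 61 → 105
Huffman total = 31 + 61 + 105 = 197 bits.
Saving = 210 − 197 = 13 bits.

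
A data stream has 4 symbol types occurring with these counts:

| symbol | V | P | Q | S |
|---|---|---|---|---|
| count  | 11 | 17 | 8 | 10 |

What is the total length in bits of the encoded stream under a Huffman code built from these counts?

92

Merge the two smallest weights repeatedly:
combine Q(8), S(10) → 18
combine V(11), P(17) → 28
combine 18, 28 → 46
The encoded length is the sum of every internal node's weight: 18 + 28 + 46 = 92 bits.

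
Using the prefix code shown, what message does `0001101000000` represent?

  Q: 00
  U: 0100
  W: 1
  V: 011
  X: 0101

QVUQQ

Read left to right; each codeword is recognised as soon as it completes (prefix code):
  00→Q | 011→V | 0100→U | 00→Q | 00→Q
Decoded message: QVUQQ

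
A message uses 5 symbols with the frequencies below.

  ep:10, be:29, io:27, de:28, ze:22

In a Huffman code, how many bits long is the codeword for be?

2

Repeatedly merge the two smallest:
merge ep(10) and ze(22): 32
merge io(27) and de(28): 55
merge be(29) and 32: 61
merge 55 and 61: 116
be sits 2 levels below the root, so its codeword is 2 bits.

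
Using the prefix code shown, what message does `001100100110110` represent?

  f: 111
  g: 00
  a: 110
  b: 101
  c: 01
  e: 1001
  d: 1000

gacgaa

Read left to right; each codeword is recognised as soon as it completes (prefix code):
  00→g | 110→a | 01→c | 00→g | 110→a | 110→a
Decoded message: gacgaa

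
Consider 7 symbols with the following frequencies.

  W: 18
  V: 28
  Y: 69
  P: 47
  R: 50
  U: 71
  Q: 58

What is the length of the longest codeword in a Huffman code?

Merge the two lowest-weight nodes at each step:
merge W(18) and V(28): 46
merge 46 and P(47): 93
merge R(50) and Q(58): 108
merge Y(69) and U(71): 140
merge 93 and 108: 201
merge 140 and 201: 341
The first pair merged (W, V) ends up deepest, at depth 4.

4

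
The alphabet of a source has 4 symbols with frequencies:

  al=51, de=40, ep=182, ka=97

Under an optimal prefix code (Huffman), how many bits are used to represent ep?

1

Repeatedly merge the two smallest:
de(40) + al(51) → 91
91 + ka(97) → 188
ep(182) + 188 → 370
ep sits one level below the root: a 1-bit codeword.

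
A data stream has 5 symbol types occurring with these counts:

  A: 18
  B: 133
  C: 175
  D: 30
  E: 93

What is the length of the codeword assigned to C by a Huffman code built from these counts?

1

Huffman merges, smallest pair first:
merge A(18) and D(30): 48
merge 48 and E(93): 141
merge B(133) and 141: 274
merge C(175) and 274: 449
C is a child of the root — depth 1, so its codeword is a single bit.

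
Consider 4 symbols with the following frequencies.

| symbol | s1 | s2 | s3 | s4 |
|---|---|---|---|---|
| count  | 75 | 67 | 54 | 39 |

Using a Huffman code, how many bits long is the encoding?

470

Greedily combine the two least-frequent nodes:
merge s4(39) and s3(54): 93
merge s2(67) and s1(75): 142
merge 93 and 142: 235
Each symbol's bit-cost is frequency × depth; summing gives 470 bits (equivalently 93 + 142 + 235).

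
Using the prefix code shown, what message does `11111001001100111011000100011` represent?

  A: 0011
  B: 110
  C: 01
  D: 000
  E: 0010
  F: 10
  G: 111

Read left to right; each codeword is recognised as soon as it completes (prefix code):
  111→G | 110→B | 01→C | 0011→A | 0011→A | 10→F | 110→B | 0010→E | 0011→A
Decoded message: GBCAAFBEA

GBCAAFBEA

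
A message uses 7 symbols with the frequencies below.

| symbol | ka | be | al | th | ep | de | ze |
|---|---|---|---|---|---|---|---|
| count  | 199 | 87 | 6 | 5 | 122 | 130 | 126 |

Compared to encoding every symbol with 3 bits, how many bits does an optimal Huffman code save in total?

Fixed-length: 3 bits × 675 symbols = 2025 bits.
Huffman merges:
th(5) + al(6) → 11
11 + be(87) → 98
98 + ep(122) → 220
ze(126) + de(130) → 256
ka(199) + 220 → 419
256 + 419 → 675
Huffman total = 11 + 98 + 220 + 256 + 419 + 675 = 1679 bits.
Saving = 2025 − 1679 = 346 bits.

346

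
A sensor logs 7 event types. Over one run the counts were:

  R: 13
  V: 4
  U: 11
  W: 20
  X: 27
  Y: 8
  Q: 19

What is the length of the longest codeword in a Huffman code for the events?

Merge the two lowest-weight nodes at each step:
V(4) + Y(8) → 12
U(11) + 12 → 23
R(13) + Q(19) → 32
W(20) + 23 → 43
X(27) + 32 → 59
43 + 59 → 102
Maximum depth reached is 4.

4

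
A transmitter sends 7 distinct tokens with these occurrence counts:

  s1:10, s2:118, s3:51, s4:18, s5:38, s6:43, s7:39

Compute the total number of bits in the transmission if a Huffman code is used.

Greedily combine the two least-frequent nodes:
combine s1(10), s4(18) → 28
combine 28, s5(38) → 66
combine s7(39), s6(43) → 82
combine s3(51), 66 → 117
combine 82, 117 → 199
combine s2(118), 199 → 317
Each symbol's bit-cost is frequency × depth; summing gives 809 bits (equivalently 28 + 66 + 82 + 117 + 199 + 317).

809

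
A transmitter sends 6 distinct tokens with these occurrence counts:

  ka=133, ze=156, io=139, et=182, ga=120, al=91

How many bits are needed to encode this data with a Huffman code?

Greedily combine the two least-frequent nodes:
al(91) + ga(120) → 211
ka(133) + io(139) → 272
ze(156) + et(182) → 338
211 + 272 → 483
338 + 483 → 821
Total encoded bits = sum of merged weights = 211 + 272 + 338 + 483 + 821 = 2125.

2125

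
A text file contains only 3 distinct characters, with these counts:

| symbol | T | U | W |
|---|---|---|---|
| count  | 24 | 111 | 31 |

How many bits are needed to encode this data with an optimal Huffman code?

221

Build the Huffman tree bottom-up:
merge T(24) and W(31): 55
merge 55 and U(111): 166
The encoded length is the sum of every internal node's weight: 55 + 166 = 221 bits.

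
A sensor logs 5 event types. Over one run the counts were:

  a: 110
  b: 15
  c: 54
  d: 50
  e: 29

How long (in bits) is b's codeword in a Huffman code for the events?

4

Huffman merges, smallest pair first:
combine b(15), e(29) → 44
combine 44, d(50) → 94
combine c(54), 94 → 148
combine a(110), 148 → 258
b sits 4 levels below the root, so its codeword is 4 bits.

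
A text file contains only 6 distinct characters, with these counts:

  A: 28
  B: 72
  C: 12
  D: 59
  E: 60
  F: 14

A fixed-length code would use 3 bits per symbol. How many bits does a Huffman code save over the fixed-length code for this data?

165

Fixed-length: 3 bits × 245 symbols = 735 bits.
Huffman merges:
merge C(12) and F(14): 26
merge 26 and A(28): 54
merge 54 and D(59): 113
merge E(60) and B(72): 132
merge 113 and 132: 245
Huffman total = 26 + 54 + 113 + 132 + 245 = 570 bits.
Saving = 735 − 570 = 165 bits.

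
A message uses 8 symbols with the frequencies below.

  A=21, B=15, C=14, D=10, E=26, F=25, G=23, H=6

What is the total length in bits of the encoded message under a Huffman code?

Greedily combine the two least-frequent nodes:
combine H(6), D(10) → 16
combine C(14), B(15) → 29
combine 16, A(21) → 37
combine G(23), F(25) → 48
combine E(26), 29 → 55
combine 37, 48 → 85
combine 55, 85 → 140
Each symbol's bit-cost is frequency × depth; summing gives 410 bits (equivalently 16 + 29 + 37 + 48 + 55 + 85 + 140).

410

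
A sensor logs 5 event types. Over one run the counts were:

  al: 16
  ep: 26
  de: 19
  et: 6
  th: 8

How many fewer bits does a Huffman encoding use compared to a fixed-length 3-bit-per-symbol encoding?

Fixed-length: 3 bits × 75 symbols = 225 bits.
Huffman merges:
et(6) + th(8) → 14
14 + al(16) → 30
de(19) + ep(26) → 45
30 + 45 → 75
Huffman total = 14 + 30 + 45 + 75 = 164 bits.
Saving = 225 − 164 = 61 bits.

61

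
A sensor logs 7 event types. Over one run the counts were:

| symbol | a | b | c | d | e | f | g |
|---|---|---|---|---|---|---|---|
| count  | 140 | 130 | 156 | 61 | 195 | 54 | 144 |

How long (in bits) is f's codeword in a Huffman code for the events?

4

Build the tree from the bottom:
f(54) + d(61) → 115
115 + b(130) → 245
a(140) + g(144) → 284
c(156) + e(195) → 351
245 + 284 → 529
351 + 529 → 880
The subtree containing f is merged 4 times, so code length = 4.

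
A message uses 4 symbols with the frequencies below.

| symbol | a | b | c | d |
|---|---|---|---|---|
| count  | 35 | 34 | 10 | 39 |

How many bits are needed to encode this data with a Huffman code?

Build the Huffman tree bottom-up:
c(10) + b(34) → 44
a(35) + d(39) → 74
44 + 74 → 118
The encoded length is the sum of every internal node's weight: 44 + 74 + 118 = 236 bits.

236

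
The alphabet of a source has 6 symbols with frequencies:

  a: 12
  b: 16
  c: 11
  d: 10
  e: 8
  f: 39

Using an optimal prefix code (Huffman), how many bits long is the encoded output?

Merge the two smallest weights repeatedly:
merge e(8) and d(10): 18
merge c(11) and a(12): 23
merge b(16) and 18: 34
merge 23 and 34: 57
merge f(39) and 57: 96
The encoded length is the sum of every internal node's weight: 18 + 23 + 34 + 57 + 96 = 228 bits.

228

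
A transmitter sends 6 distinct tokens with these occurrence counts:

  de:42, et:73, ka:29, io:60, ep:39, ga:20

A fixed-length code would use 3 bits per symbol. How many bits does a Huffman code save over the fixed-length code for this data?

Fixed-length: 3 bits × 263 symbols = 789 bits.
Huffman merges:
merge ga(20) and ka(29): 49
merge ep(39) and de(42): 81
merge 49 and io(60): 109
merge et(73) and 81: 154
merge 109 and 154: 263
Huffman total = 49 + 81 + 109 + 154 + 263 = 656 bits.
Saving = 789 − 656 = 133 bits.

133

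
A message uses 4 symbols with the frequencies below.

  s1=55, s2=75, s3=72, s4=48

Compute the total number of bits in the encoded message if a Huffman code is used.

Greedily combine the two least-frequent nodes:
combine s4(48), s1(55) → 103
combine s3(72), s2(75) → 147
combine 103, 147 → 250
Total encoded bits = sum of merged weights = 103 + 147 + 250 = 500.

500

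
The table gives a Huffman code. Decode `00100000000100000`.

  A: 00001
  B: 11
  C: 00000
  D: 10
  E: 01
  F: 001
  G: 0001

FCGC

Read left to right; each codeword is recognised as soon as it completes (prefix code):
  001→F | 00000→C | 0001→G | 00000→C
Decoded message: FCGC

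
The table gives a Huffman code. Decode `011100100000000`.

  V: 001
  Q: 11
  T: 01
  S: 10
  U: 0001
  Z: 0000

Read left to right; each codeword is recognised as soon as it completes (prefix code):
  01→T | 11→Q | 001→V | 0000→Z | 0000→Z
Decoded message: TQVZZ

TQVZZ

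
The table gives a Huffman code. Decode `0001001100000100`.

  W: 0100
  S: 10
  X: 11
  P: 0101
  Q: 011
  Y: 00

YWXYYW

Read left to right; each codeword is recognised as soon as it completes (prefix code):
  00→Y | 0100→W | 11→X | 00→Y | 00→Y | 0100→W
Decoded message: YWXYYW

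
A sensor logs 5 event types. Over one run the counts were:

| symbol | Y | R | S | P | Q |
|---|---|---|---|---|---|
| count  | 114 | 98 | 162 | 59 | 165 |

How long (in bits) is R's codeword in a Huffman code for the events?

3

Build the tree from the bottom:
P(59) + R(98) → 157
Y(114) + 157 → 271
S(162) + Q(165) → 327
271 + 327 → 598
The subtree containing R is merged 3 times, so code length = 3.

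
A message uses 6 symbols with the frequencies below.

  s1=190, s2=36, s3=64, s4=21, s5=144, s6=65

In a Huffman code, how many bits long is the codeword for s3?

4

Repeatedly merge the two smallest:
combine s4(21), s2(36) → 57
combine 57, s3(64) → 121
combine s6(65), 121 → 186
combine s5(144), 186 → 330
combine s1(190), 330 → 520
s3's leaf is at depth 4, giving a 4-bit codeword.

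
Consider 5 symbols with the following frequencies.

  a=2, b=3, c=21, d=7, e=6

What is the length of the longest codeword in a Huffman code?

4

Merge the two lowest-weight nodes at each step:
merge a(2) and b(3): 5
merge 5 and e(6): 11
merge d(7) and 11: 18
merge 18 and c(21): 39
The rarest symbols sit at the bottom; the longest codeword is 4 bits.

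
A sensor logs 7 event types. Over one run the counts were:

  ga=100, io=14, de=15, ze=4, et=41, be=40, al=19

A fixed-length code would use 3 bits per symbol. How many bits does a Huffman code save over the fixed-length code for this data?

149

Fixed-length: 3 bits × 233 symbols = 699 bits.
Huffman merges:
ze(4) + io(14) → 18
de(15) + 18 → 33
al(19) + 33 → 52
be(40) + et(41) → 81
52 + 81 → 133
ga(100) + 133 → 233
Huffman total = 18 + 33 + 52 + 81 + 133 + 233 = 550 bits.
Saving = 699 − 550 = 149 bits.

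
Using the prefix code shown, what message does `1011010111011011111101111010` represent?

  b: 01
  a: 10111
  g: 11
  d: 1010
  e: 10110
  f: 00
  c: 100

eabagad

Read left to right; each codeword is recognised as soon as it completes (prefix code):
  10110→e | 10111→a | 01→b | 10111→a | 11→g | 10111→a | 1010→d
Decoded message: eabagad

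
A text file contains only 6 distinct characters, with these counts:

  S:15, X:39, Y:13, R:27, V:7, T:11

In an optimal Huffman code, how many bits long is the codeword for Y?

Repeatedly merge the two smallest:
combine V(7), T(11) → 18
combine Y(13), S(15) → 28
combine 18, R(27) → 45
combine 28, X(39) → 67
combine 45, 67 → 112
Y sits 3 levels below the root, so its codeword is 3 bits.

3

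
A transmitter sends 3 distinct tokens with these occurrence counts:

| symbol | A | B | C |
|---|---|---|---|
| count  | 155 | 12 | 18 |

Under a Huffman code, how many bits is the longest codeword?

2

Merge the two lowest-weight nodes at each step:
B(12) + C(18) → 30
30 + A(155) → 185
The first pair merged (B, C) ends up deepest, at depth 2.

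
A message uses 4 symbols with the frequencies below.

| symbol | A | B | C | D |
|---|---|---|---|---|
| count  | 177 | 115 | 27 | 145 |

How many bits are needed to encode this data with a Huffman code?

Merge the two smallest weights repeatedly:
combine C(27), B(115) → 142
combine 142, D(145) → 287
combine A(177), 287 → 464
The encoded length is the sum of every internal node's weight: 142 + 287 + 464 = 893 bits.

893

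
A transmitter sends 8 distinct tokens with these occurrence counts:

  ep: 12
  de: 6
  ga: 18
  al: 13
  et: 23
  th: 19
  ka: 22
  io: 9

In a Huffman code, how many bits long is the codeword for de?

4

Build the tree from the bottom:
de(6) + io(9) → 15
ep(12) + al(13) → 25
15 + ga(18) → 33
th(19) + ka(22) → 41
et(23) + 25 → 48
33 + 41 → 74
48 + 74 → 122
de sits 4 levels below the root, so its codeword is 4 bits.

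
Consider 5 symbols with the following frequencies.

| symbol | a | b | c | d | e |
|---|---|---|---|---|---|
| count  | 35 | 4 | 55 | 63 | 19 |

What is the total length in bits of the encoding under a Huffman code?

370

Build the Huffman tree bottom-up:
combine b(4), e(19) → 23
combine 23, a(35) → 58
combine c(55), 58 → 113
combine d(63), 113 → 176
Total encoded bits = sum of merged weights = 23 + 58 + 113 + 176 = 370.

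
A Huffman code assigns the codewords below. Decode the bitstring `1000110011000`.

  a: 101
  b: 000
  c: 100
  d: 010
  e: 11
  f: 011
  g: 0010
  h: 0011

Read left to right; each codeword is recognised as soon as it completes (prefix code):
  100→c | 011→f | 0011→h | 000→b
Decoded message: cfhb

cfhb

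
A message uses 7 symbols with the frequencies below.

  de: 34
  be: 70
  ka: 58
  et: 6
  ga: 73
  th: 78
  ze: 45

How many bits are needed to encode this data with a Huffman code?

981

Greedily combine the two least-frequent nodes:
merge et(6) and de(34): 40
merge 40 and ze(45): 85
merge ka(58) and be(70): 128
merge ga(73) and th(78): 151
merge 85 and 128: 213
merge 151 and 213: 364
Each symbol's bit-cost is frequency × depth; summing gives 981 bits (equivalently 40 + 85 + 128 + 151 + 213 + 364).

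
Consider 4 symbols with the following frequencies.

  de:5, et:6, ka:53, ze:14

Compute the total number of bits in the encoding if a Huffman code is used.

Greedily combine the two least-frequent nodes:
merge de(5) and et(6): 11
merge 11 and ze(14): 25
merge 25 and ka(53): 78
The encoded length is the sum of every internal node's weight: 11 + 25 + 78 = 114 bits.

114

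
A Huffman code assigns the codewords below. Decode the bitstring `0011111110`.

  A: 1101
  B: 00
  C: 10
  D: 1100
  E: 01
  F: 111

Read left to right; each codeword is recognised as soon as it completes (prefix code):
  00→B | 111→F | 111→F | 10→C
Decoded message: BFFC

BFFC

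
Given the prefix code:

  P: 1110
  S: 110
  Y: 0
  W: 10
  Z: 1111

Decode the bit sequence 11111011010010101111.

ZWSWYWWZ

Read left to right; each codeword is recognised as soon as it completes (prefix code):
  1111→Z | 10→W | 110→S | 10→W | 0→Y | 10→W | 10→W | 1111→Z
Decoded message: ZWSWYWWZ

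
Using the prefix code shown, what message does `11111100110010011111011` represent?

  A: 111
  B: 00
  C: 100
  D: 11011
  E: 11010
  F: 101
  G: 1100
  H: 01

Read left to right; each codeword is recognised as soon as it completes (prefix code):
  111→A | 111→A | 00→B | 1100→G | 100→C | 111→A | 11011→D
Decoded message: AABGCAD

AABGCAD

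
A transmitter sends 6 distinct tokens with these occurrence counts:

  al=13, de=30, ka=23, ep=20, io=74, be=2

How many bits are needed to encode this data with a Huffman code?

Build the Huffman tree bottom-up:
be(2) + al(13) → 15
15 + ep(20) → 35
ka(23) + de(30) → 53
35 + 53 → 88
io(74) + 88 → 162
Total encoded bits = sum of merged weights = 15 + 35 + 53 + 88 + 162 = 353.

353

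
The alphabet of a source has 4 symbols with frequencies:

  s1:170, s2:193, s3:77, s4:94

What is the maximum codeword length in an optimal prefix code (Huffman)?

Merge the two lowest-weight nodes at each step:
combine s3(77), s4(94) → 171
combine s1(170), 171 → 341
combine s2(193), 341 → 534
The first pair merged (s3, s4) ends up deepest, at depth 3.

3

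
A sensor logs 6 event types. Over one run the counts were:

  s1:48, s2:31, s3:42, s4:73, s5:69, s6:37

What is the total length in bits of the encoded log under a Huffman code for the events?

Greedily combine the two least-frequent nodes:
merge s2(31) and s6(37): 68
merge s3(42) and s1(48): 90
merge 68 and s5(69): 137
merge s4(73) and 90: 163
merge 137 and 163: 300
Each symbol's bit-cost is frequency × depth; summing gives 758 bits (equivalently 68 + 90 + 137 + 163 + 300).

758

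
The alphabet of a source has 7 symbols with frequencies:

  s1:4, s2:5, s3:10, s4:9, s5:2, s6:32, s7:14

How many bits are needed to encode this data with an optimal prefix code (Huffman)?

Build the Huffman tree bottom-up:
merge s5(2) and s1(4): 6
merge s2(5) and 6: 11
merge s4(9) and s3(10): 19
merge 11 and s7(14): 25
merge 19 and 25: 44
merge s6(32) and 44: 76
The encoded length is the sum of every internal node's weight: 6 + 11 + 19 + 25 + 44 + 76 = 181 bits.

181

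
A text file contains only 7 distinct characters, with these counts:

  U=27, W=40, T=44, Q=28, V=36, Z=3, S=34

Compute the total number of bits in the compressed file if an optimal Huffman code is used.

Greedily combine the two least-frequent nodes:
combine Z(3), U(27) → 30
combine Q(28), 30 → 58
combine S(34), V(36) → 70
combine W(40), T(44) → 84
combine 58, 70 → 128
combine 84, 128 → 212
Total encoded bits = sum of merged weights = 30 + 58 + 70 + 84 + 128 + 212 = 582.

582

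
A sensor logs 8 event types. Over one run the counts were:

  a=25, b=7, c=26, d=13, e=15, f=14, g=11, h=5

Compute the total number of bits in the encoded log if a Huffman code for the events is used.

332

Merge the two smallest weights repeatedly:
h(5) + b(7) → 12
g(11) + 12 → 23
d(13) + f(14) → 27
e(15) + 23 → 38
a(25) + c(26) → 51
27 + 38 → 65
51 + 65 → 116
The encoded length is the sum of every internal node's weight: 12 + 23 + 27 + 38 + 51 + 65 + 116 = 332 bits.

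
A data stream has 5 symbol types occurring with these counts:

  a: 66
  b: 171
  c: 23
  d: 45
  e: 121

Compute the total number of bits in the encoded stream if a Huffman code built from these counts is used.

Build the Huffman tree bottom-up:
combine c(23), d(45) → 68
combine a(66), 68 → 134
combine e(121), 134 → 255
combine b(171), 255 → 426
Each symbol's bit-cost is frequency × depth; summing gives 883 bits (equivalently 68 + 134 + 255 + 426).

883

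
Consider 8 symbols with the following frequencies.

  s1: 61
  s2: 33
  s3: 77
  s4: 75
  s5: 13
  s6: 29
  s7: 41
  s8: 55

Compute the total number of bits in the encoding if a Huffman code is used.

Build the Huffman tree bottom-up:
combine s5(13), s6(29) → 42
combine s2(33), s7(41) → 74
combine 42, s8(55) → 97
combine s1(61), 74 → 135
combine s4(75), s3(77) → 152
combine 97, 135 → 232
combine 152, 232 → 384
Total encoded bits = sum of merged weights = 42 + 74 + 97 + 135 + 152 + 232 + 384 = 1116.

1116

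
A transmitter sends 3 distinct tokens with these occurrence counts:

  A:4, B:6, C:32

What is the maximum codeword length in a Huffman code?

2

Merge the two lowest-weight nodes at each step:
A(4) + B(6) → 10
10 + C(32) → 42
The first pair merged (A, B) ends up deepest, at depth 2.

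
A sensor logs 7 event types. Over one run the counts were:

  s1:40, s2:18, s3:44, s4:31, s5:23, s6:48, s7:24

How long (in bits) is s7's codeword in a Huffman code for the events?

Repeatedly merge the two smallest:
s2(18) + s5(23) → 41
s7(24) + s4(31) → 55
s1(40) + 41 → 81
s3(44) + s6(48) → 92
55 + 81 → 136
92 + 136 → 228
s7 sits 3 levels below the root, so its codeword is 3 bits.

3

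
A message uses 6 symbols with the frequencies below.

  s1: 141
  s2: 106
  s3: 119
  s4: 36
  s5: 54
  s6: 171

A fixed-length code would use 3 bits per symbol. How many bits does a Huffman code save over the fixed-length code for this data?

Fixed-length: 3 bits × 627 symbols = 1881 bits.
Huffman merges:
merge s4(36) and s5(54): 90
merge 90 and s2(106): 196
merge s3(119) and s1(141): 260
merge s6(171) and 196: 367
merge 260 and 367: 627
Huffman total = 90 + 196 + 260 + 367 + 627 = 1540 bits.
Saving = 1881 − 1540 = 341 bits.

341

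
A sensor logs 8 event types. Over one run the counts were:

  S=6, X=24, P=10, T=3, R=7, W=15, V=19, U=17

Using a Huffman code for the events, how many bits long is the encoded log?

285

Greedily combine the two least-frequent nodes:
merge T(3) and S(6): 9
merge R(7) and 9: 16
merge P(10) and W(15): 25
merge 16 and U(17): 33
merge V(19) and X(24): 43
merge 25 and 33: 58
merge 43 and 58: 101
Total encoded bits = sum of merged weights = 9 + 16 + 25 + 33 + 43 + 58 + 101 = 285.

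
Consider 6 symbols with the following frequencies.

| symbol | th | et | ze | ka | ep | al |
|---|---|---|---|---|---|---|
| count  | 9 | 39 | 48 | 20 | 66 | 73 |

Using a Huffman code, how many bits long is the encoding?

Merge the two smallest weights repeatedly:
combine th(9), ka(20) → 29
combine 29, et(39) → 68
combine ze(48), ep(66) → 114
combine 68, al(73) → 141
combine 114, 141 → 255
Total encoded bits = sum of merged weights = 29 + 68 + 114 + 141 + 255 = 607.

607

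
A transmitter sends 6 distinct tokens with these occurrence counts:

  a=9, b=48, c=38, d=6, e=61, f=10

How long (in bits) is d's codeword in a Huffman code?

Huffman merges, smallest pair first:
combine d(6), a(9) → 15
combine f(10), 15 → 25
combine 25, c(38) → 63
combine b(48), e(61) → 109
combine 63, 109 → 172
The subtree containing d is merged 4 times, so code length = 4.

4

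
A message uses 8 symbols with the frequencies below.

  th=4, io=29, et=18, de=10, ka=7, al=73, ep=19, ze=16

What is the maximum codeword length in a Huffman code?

5

Merge the two lowest-weight nodes at each step:
combine th(4), ka(7) → 11
combine de(10), 11 → 21
combine ze(16), et(18) → 34
combine ep(19), 21 → 40
combine io(29), 34 → 63
combine 40, 63 → 103
combine al(73), 103 → 176
The rarest symbols sit at the bottom; the longest codeword is 5 bits.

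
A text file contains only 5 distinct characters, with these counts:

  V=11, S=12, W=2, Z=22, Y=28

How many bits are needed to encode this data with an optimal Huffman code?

Merge the two smallest weights repeatedly:
combine W(2), V(11) → 13
combine S(12), 13 → 25
combine Z(22), 25 → 47
combine Y(28), 47 → 75
Total encoded bits = sum of merged weights = 13 + 25 + 47 + 75 = 160.

160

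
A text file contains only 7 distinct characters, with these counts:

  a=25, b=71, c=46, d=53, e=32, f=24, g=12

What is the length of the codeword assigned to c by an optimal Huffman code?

3

Build the tree from the bottom:
g(12) + f(24) → 36
a(25) + e(32) → 57
36 + c(46) → 82
d(53) + 57 → 110
b(71) + 82 → 153
110 + 153 → 263
The subtree containing c is merged 3 times, so code length = 3.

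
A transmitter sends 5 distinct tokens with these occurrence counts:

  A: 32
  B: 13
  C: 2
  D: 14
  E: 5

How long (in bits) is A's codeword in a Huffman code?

Huffman merges, smallest pair first:
merge C(2) and E(5): 7
merge 7 and B(13): 20
merge D(14) and 20: 34
merge A(32) and 34: 66
A sits one level below the root: a 1-bit codeword.

1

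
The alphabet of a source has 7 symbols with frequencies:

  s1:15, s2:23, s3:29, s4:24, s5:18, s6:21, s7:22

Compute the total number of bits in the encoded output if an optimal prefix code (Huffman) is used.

427

Greedily combine the two least-frequent nodes:
s1(15) + s5(18) → 33
s6(21) + s7(22) → 43
s2(23) + s4(24) → 47
s3(29) + 33 → 62
43 + 47 → 90
62 + 90 → 152
The encoded length is the sum of every internal node's weight: 33 + 43 + 47 + 62 + 90 + 152 = 427 bits.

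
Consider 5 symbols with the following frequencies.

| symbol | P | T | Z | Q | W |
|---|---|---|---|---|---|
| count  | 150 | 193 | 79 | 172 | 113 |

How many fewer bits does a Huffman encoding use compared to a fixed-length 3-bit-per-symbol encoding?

Fixed-length: 3 bits × 707 symbols = 2121 bits.
Huffman merges:
merge Z(79) and W(113): 192
merge P(150) and Q(172): 322
merge 192 and T(193): 385
merge 322 and 385: 707
Huffman total = 192 + 322 + 385 + 707 = 1606 bits.
Saving = 2121 − 1606 = 515 bits.

515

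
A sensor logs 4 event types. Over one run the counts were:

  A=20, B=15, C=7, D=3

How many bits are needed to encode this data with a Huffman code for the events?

Build the Huffman tree bottom-up:
merge D(3) and C(7): 10
merge 10 and B(15): 25
merge A(20) and 25: 45
Each symbol's bit-cost is frequency × depth; summing gives 80 bits (equivalently 10 + 25 + 45).

80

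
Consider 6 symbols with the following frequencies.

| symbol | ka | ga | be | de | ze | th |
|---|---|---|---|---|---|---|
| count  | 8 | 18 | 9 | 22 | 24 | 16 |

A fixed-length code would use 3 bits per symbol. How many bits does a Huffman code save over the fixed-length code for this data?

Fixed-length: 3 bits × 97 symbols = 291 bits.
Huffman merges:
merge ka(8) and be(9): 17
merge th(16) and 17: 33
merge ga(18) and de(22): 40
merge ze(24) and 33: 57
merge 40 and 57: 97
Huffman total = 17 + 33 + 40 + 57 + 97 = 244 bits.
Saving = 291 − 244 = 47 bits.

47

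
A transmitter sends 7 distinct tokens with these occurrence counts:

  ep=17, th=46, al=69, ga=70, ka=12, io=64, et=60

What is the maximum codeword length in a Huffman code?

4

Merge the two lowest-weight nodes at each step:
combine ka(12), ep(17) → 29
combine 29, th(46) → 75
combine et(60), io(64) → 124
combine al(69), ga(70) → 139
combine 75, 124 → 199
combine 139, 199 → 338
Maximum depth reached is 4.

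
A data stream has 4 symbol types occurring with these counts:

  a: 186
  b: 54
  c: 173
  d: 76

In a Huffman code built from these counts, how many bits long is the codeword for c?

2

Build the tree from the bottom:
combine b(54), d(76) → 130
combine 130, c(173) → 303
combine a(186), 303 → 489
c's leaf is at depth 2, giving a 2-bit codeword.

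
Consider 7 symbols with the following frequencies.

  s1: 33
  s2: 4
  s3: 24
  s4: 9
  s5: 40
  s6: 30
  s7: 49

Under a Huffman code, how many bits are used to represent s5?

Build the tree from the bottom:
combine s2(4), s4(9) → 13
combine 13, s3(24) → 37
combine s6(30), s1(33) → 63
combine 37, s5(40) → 77
combine s7(49), 63 → 112
combine 77, 112 → 189
The subtree containing s5 is merged 2 times, so code length = 2.

2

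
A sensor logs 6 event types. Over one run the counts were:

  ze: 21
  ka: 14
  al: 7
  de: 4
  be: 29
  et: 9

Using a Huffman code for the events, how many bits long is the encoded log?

199

Merge the two smallest weights repeatedly:
de(4) + al(7) → 11
et(9) + 11 → 20
ka(14) + 20 → 34
ze(21) + be(29) → 50
34 + 50 → 84
The encoded length is the sum of every internal node's weight: 11 + 20 + 34 + 50 + 84 = 199 bits.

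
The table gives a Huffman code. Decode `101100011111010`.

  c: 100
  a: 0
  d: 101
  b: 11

Read left to right; each codeword is recognised as soon as it completes (prefix code):
  101→d | 100→c | 0→a | 11→b | 11→b | 101→d | 0→a
Decoded message: dcabbda

dcabbda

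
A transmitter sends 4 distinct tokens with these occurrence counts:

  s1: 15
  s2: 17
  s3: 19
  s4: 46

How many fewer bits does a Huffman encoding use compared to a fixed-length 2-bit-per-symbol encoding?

14

Fixed-length: 2 bits × 97 symbols = 194 bits.
Huffman merges:
s1(15) + s2(17) → 32
s3(19) + 32 → 51
s4(46) + 51 → 97
Huffman total = 32 + 51 + 97 = 180 bits.
Saving = 194 − 180 = 14 bits.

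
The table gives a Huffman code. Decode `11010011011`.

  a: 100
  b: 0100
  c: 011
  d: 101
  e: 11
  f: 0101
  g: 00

Read left to right; each codeword is recognised as soon as it completes (prefix code):
  11→e | 0100→b | 11→e | 011→c
Decoded message: ebec

ebec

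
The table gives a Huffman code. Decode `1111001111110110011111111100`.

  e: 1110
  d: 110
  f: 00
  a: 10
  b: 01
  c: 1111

Read left to right; each codeword is recognised as soon as it completes (prefix code):
  1111→c | 00→f | 1111→c | 110→d | 110→d | 01→b | 1111→c | 1111→c | 00→f
Decoded message: cfcddbccf

cfcddbccf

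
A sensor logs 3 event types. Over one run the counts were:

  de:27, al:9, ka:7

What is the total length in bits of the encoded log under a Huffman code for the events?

59

Greedily combine the two least-frequent nodes:
merge ka(7) and al(9): 16
merge 16 and de(27): 43
Total encoded bits = sum of merged weights = 16 + 43 = 59.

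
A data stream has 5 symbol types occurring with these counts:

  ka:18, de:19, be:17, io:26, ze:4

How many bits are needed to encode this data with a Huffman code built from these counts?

Merge the two smallest weights repeatedly:
merge ze(4) and be(17): 21
merge ka(18) and de(19): 37
merge 21 and io(26): 47
merge 37 and 47: 84
The encoded length is the sum of every internal node's weight: 21 + 37 + 47 + 84 = 189 bits.

189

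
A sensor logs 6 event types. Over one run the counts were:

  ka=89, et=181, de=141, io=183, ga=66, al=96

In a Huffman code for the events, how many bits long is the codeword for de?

Build the tree from the bottom:
merge ga(66) and ka(89): 155
merge al(96) and de(141): 237
merge 155 and et(181): 336
merge io(183) and 237: 420
merge 336 and 420: 756
de's leaf is at depth 3, giving a 3-bit codeword.

3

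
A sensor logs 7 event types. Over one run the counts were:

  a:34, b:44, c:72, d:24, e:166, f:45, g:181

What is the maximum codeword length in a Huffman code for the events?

Merge the two lowest-weight nodes at each step:
combine d(24), a(34) → 58
combine b(44), f(45) → 89
combine 58, c(72) → 130
combine 89, 130 → 219
combine e(166), g(181) → 347
combine 219, 347 → 566
The first pair merged (d, a) ends up deepest, at depth 4.

4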